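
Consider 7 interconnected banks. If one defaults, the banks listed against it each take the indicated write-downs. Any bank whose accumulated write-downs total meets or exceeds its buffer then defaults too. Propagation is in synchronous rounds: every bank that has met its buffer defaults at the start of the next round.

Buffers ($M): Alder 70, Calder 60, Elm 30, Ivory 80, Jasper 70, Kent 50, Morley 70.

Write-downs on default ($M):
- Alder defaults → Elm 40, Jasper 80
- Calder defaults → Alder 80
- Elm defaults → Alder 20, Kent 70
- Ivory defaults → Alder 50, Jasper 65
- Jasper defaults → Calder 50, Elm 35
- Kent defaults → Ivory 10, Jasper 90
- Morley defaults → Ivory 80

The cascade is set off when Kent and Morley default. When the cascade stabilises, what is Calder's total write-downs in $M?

50

Round 1 — Kent, Morley default (initial).
  Ivory: +10+80 → 90 ≥ 80
  Jasper: +90 → 90 ≥ 70
Round 2 — Ivory, Jasper default.
  Alder: +50 → 50 < 70
  Calder: +50 → 50 < 60
  Elm: +35 → 35 ≥ 30
Round 3 — Elm defaults.
  Alder: +20 → 70 ≥ 70
Round 4 — Alder defaults.
No further defaults.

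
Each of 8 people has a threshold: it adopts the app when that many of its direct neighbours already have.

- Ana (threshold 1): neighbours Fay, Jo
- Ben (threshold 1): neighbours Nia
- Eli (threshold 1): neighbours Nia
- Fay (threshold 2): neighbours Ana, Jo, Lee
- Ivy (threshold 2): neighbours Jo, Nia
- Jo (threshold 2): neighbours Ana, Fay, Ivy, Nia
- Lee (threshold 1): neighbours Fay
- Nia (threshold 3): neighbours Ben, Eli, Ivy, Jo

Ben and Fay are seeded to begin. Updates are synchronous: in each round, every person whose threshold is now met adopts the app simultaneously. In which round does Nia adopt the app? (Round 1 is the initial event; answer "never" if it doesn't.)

Round 1 — Ben, Fay adopt the app (initial).
Round 2 — checking thresholds:
  Ana: 1 of 2 neighbours ≥ 1, adopts the app.
  Jo: 1 of 4 neighbours < 2, below threshold.
  Lee: 1 of 1 neighbours ≥ 1, adopts the app.
  Nia: 1 of 4 neighbours < 3, below threshold.
Round 3 — checking thresholds:
  Jo: 2 of 4 neighbours ≥ 2, adopts the app.
  Nia: 1 of 4 neighbours < 3, below threshold.
Round 4 — no new adoptions; cascade stops.

never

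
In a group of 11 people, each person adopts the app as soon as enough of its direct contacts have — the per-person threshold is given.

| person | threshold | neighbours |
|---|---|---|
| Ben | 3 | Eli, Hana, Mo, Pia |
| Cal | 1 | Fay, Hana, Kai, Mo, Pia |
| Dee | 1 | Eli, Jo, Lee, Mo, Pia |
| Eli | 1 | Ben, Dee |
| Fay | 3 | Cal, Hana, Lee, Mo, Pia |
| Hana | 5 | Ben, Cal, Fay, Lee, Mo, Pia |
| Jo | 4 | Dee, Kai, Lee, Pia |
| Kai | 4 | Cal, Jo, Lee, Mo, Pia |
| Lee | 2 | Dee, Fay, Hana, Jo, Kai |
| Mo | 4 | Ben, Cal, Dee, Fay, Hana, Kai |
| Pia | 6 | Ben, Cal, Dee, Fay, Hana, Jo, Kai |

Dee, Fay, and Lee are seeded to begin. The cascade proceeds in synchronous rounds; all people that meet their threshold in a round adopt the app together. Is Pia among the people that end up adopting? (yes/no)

Round 1 — Dee, Fay, Lee adopt the app (initial).
Round 2 — checking thresholds:
  Cal: 1 of 5 neighbours ≥ 1, adopts the app.
  Eli: 1 of 2 neighbours ≥ 1, adopts the app.
  Hana: 2 of 6 neighbours < 5, not yet.
  Jo: 2 of 4 neighbours < 4, not yet.
  Kai: 1 of 5 neighbours < 4, not yet.
  Mo: 2 of 6 neighbours < 4, not yet.
  Pia: 2 of 7 neighbours < 6, not yet.
Round 3 — no new adoptions; cascade stops.

no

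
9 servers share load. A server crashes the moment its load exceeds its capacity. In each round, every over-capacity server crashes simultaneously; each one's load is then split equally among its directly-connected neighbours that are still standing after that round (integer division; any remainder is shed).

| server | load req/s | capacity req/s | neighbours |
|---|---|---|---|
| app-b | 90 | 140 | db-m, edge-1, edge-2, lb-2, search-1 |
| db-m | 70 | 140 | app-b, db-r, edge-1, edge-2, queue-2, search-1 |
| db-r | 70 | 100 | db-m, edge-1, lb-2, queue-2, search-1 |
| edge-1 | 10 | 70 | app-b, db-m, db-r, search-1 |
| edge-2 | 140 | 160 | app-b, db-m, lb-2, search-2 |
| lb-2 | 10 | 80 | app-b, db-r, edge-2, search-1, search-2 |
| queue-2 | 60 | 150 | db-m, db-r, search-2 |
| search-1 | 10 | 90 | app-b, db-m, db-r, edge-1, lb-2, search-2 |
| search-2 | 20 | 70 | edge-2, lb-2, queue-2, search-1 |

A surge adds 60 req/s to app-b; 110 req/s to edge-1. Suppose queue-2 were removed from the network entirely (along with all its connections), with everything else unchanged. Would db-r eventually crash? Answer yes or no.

With queue-2 removed:
Round 1 — app-b at 150 > 140; edge-1 at 120 > 70. app-b, edge-1 crash.
  app-b sheds 150 req/s to db-m, edge-2, lb-2, search-1: 37 each (2 lost).
    db-m: 70+37 = 107 ≤ 140
    edge-2: 140+37 = 177 > 160
    lb-2: 10+37 = 47 ≤ 80
    search-1: 10+37 = 47 ≤ 90
  edge-1 sheds 120 req/s to db-m, db-r, search-1: 40 each.
    db-m: 107+40 = 147 > 140
    db-r: 70+40 = 110 > 100
    search-1: 47+40 = 87 ≤ 90
Round 2 — db-m, db-r, edge-2 crash.
  db-m sheds 147 req/s to search-1: 147 each.
    search-1: 87+147 = 234 > 90
  db-r sheds 110 req/s to lb-2, search-1: 55 each.
    lb-2: 47+55 = 102 > 80
    search-1: 234+55 = 289 > 90
  edge-2 sheds 177 req/s to lb-2, search-2: 88 each (1 lost).
    lb-2: 102+88 = 190 > 80
    search-2: 20+88 = 108 > 70
Round 3 — lb-2, search-1, search-2 crash.
  lb-2 sheds 190 req/s: no online neighbours, lost.
  search-1 sheds 289 req/s: no online neighbours, lost.
  search-2 sheds 108 req/s: no online neighbours, lost.
No further crashes.

yes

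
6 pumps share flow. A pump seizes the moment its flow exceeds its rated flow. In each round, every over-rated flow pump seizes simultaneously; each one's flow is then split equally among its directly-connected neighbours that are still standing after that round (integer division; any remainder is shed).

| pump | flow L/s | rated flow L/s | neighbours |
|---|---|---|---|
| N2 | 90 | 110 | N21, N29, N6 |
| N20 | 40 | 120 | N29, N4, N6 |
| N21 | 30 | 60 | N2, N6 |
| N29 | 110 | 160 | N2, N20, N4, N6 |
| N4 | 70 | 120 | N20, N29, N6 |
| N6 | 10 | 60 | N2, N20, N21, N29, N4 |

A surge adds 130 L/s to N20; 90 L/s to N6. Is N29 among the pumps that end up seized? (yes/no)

Round 1 — N20 at 170 > 120; N6 at 100 > 60. N20, N6 seize.
  N20 sheds 170 L/s to N29, N4: 85 each.
    N29: 110+85 = 195 > 160
    N4: 70+85 = 155 > 120
  N6 sheds 100 L/s to N2, N21, N29, N4: 25 each.
    N2: 90+25 = 115 > 110
    N21: 30+25 = 55 ≤ 60
    N29: 195+25 = 220 > 160
    N4: 155+25 = 180 > 120
Round 2 — N2, N29, N4 seize.
  N2 sheds 115 L/s to N21: 115 each.
    N21: 55+115 = 170 > 60
  N29 sheds 220 L/s: no online neighbours, lost.
  N4 sheds 180 L/s: no online neighbours, lost.
Round 3 — N21 seizes.
  N21 sheds 170 L/s: no online neighbours, lost.
No further seizures.

yes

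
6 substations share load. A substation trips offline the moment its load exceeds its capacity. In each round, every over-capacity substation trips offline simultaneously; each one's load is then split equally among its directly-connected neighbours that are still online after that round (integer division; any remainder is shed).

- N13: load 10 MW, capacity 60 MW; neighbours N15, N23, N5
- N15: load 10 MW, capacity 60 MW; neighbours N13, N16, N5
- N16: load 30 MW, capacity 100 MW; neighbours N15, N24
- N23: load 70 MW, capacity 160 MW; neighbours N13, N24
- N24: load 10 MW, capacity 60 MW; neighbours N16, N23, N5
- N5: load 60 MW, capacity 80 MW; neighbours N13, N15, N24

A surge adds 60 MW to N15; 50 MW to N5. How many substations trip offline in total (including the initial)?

Round 1 — N15 at 70 > 60; N5 at 110 > 80. N15, N5 trip offline.
  N15 sheds 70 MW to N13, N16: 35 each.
    N13: 10+35 = 45 ≤ 60
    N16: 30+35 = 65 ≤ 100
  N5 sheds 110 MW to N13, N24: 55 each.
    N13: 45+55 = 100 > 60
    N24: 10+55 = 65 > 60
Round 2 — N13, N24 trip offline.
  N13 sheds 100 MW to N23: 100 each.
    N23: 70+100 = 170 > 160
  N24 sheds 65 MW to N16, N23: 32 each (1 lost).
    N16: 65+32 = 97 ≤ 100
    N23: 170+32 = 202 > 160
Round 3 — N23 trips offline.
  N23 sheds 202 MW: no online neighbours, lost.
No further trips.

5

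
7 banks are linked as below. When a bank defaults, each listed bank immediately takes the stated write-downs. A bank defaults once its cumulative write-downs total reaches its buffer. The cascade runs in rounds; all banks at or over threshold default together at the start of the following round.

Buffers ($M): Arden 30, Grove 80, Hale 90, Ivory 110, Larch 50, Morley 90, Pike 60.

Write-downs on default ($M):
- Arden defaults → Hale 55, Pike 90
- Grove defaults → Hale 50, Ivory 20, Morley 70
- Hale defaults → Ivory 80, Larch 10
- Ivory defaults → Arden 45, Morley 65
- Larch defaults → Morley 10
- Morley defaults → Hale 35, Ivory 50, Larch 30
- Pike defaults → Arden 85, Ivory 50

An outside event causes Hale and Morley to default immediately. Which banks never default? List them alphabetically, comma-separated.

Grove, Larch

Round 1 — Hale, Morley default (initial).
  Ivory: +80+50 → 130 ≥ 110
  Larch: +10+30 → 40 < 50
Round 2 — Ivory defaults.
  Arden: +45 → 45 ≥ 30
Round 3 — Arden defaults.
  Pike: +90 → 90 ≥ 60
Round 4 — Pike defaults.
No further defaults.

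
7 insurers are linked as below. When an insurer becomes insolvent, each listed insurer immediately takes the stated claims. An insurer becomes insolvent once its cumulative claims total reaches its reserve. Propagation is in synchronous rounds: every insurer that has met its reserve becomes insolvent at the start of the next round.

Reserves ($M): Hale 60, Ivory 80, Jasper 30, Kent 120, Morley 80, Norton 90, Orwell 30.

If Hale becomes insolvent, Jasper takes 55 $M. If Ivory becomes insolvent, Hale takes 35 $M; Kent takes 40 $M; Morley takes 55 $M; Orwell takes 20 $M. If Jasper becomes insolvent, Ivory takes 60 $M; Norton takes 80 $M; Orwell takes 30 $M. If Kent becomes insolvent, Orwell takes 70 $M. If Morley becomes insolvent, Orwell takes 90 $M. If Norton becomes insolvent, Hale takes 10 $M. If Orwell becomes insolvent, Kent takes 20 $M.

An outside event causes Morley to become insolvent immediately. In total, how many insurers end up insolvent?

2

Round 1 — Morley becomes insolvent (initial).
  Orwell: +90 → 90 ≥ 30
Round 2 — Orwell becomes insolvent.
  Kent: +20 → 20 < 120
No further insolvencies.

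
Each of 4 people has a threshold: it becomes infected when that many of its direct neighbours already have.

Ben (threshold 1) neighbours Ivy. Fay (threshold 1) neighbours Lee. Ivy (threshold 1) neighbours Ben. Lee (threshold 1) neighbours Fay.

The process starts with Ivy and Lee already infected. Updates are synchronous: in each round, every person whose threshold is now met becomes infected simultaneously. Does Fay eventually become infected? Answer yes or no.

yes

Round 1 — Ivy, Lee become infected (initial).
Round 2 — checking thresholds:
  Ben: 1 of 1 neighbours ≥ 1, becomes infected.
  Fay: 1 of 1 neighbours ≥ 1, becomes infected.
Round 3 — no new infections; cascade stops.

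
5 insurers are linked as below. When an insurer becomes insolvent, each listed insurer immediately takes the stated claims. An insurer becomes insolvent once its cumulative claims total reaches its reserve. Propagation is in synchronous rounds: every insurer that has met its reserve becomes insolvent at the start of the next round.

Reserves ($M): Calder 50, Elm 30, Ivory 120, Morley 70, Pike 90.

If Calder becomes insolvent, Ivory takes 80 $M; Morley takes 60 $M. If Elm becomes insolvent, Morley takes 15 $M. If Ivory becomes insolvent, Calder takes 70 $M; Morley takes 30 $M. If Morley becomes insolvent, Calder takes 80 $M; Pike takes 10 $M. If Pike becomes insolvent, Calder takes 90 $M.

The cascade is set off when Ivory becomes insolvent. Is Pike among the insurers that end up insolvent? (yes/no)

no

Round 1 — Ivory becomes insolvent (initial).
  Calder: +70 → 70 ≥ 50
  Morley: +30 → 30 < 70
Round 2 — Calder becomes insolvent.
  Morley: +60 → 90 ≥ 70
Round 3 — Morley becomes insolvent.
  Pike: +10 → 10 < 90
No further insolvencies.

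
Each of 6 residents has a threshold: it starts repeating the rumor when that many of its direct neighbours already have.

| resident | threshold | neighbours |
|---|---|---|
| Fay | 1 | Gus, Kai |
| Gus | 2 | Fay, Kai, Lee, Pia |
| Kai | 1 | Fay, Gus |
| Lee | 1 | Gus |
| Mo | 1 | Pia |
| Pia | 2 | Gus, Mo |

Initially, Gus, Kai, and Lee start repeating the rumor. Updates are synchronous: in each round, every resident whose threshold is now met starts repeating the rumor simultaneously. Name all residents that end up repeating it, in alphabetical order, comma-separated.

Fay, Gus, Kai, Lee

Round 1 — Gus, Kai, Lee start repeating the rumor (initial).
Round 2 — checking thresholds:
  Fay: 2 of 2 neighbours ≥ 1, starts repeating the rumor.
  Pia: 1 of 2 neighbours < 2, below threshold.
Round 3 — no new spreads; cascade stops.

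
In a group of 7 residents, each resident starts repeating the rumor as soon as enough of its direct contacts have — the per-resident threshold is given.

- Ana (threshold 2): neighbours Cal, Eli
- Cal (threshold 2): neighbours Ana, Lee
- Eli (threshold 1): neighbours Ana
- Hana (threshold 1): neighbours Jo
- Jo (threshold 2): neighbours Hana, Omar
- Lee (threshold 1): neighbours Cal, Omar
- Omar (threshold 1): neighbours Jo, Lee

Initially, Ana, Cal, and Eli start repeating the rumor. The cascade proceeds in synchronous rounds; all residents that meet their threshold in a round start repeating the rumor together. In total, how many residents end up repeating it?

Round 1 — Ana, Cal, Eli start repeating the rumor (initial).
Round 2 — checking thresholds:
  Lee: 1 of 2 neighbours ≥ 1, starts repeating the rumor.
Round 3 — checking thresholds:
  Omar: 1 of 2 neighbours ≥ 1, starts repeating the rumor.
Round 4 — no new spreads; cascade stops.

5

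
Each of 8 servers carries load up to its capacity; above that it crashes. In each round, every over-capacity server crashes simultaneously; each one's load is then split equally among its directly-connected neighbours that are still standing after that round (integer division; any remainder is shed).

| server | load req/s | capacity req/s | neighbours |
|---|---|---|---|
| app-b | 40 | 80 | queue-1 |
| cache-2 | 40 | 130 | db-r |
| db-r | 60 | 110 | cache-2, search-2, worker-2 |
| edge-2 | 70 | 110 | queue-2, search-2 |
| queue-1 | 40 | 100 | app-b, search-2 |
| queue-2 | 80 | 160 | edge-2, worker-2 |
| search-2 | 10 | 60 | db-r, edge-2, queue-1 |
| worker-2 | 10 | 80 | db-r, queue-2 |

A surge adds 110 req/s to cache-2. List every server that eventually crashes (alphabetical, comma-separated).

Round 1 — cache-2 at 150 > 130. cache-2 crashes.
  cache-2 sheds 150 req/s to db-r: 150 each.
    db-r: 60+150 = 210 > 110
Round 2 — db-r crashes.
  db-r sheds 210 req/s to search-2, worker-2: 105 each.
    search-2: 10+105 = 115 > 60
    worker-2: 10+105 = 115 > 80
Round 3 — search-2, worker-2 crash.
  search-2 sheds 115 req/s to edge-2, queue-1: 57 each (1 lost).
    edge-2: 70+57 = 127 > 110
    queue-1: 40+57 = 97 ≤ 100
  worker-2 sheds 115 req/s to queue-2: 115 each.
    queue-2: 80+115 = 195 > 160
Round 4 — edge-2, queue-2 crash.
  edge-2 sheds 127 req/s: no online neighbours, lost.
  queue-2 sheds 195 req/s: no online neighbours, lost.
No further crashes.

cache-2, db-r, edge-2, queue-2, search-2, worker-2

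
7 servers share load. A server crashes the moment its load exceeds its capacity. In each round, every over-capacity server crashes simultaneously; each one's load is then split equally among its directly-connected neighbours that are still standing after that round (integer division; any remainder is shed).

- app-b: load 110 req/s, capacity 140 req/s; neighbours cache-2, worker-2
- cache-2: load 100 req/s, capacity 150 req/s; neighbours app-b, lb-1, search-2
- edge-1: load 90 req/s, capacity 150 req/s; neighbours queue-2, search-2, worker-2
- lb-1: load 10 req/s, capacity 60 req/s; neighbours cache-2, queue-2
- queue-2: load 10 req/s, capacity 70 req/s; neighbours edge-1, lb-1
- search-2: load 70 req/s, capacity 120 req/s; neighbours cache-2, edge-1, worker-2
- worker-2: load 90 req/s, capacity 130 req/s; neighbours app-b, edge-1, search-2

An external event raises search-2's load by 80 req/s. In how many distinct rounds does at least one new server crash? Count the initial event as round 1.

5

Round 1 — search-2 at 150 > 120. search-2 crashes.
  search-2 sheds 150 req/s to cache-2, edge-1, worker-2: 50 each.
    cache-2: 100+50 = 150 ≤ 150
    edge-1: 90+50 = 140 ≤ 150
    worker-2: 90+50 = 140 > 130
Round 2 — worker-2 crashes.
  worker-2 sheds 140 req/s to app-b, edge-1: 70 each.
    app-b: 110+70 = 180 > 140
    edge-1: 140+70 = 210 > 150
Round 3 — app-b, edge-1 crash.
  app-b sheds 180 req/s to cache-2: 180 each.
    cache-2: 150+180 = 330 > 150
  edge-1 sheds 210 req/s to queue-2: 210 each.
    queue-2: 10+210 = 220 > 70
Round 4 — cache-2, queue-2 crash.
  cache-2 sheds 330 req/s to lb-1: 330 each.
    lb-1: 10+330 = 340 > 60
  queue-2 sheds 220 req/s to lb-1: 220 each.
    lb-1: 340+220 = 560 > 60
Round 5 — lb-1 crashes.
  lb-1 sheds 560 req/s: no online neighbours, lost.
No further crashes.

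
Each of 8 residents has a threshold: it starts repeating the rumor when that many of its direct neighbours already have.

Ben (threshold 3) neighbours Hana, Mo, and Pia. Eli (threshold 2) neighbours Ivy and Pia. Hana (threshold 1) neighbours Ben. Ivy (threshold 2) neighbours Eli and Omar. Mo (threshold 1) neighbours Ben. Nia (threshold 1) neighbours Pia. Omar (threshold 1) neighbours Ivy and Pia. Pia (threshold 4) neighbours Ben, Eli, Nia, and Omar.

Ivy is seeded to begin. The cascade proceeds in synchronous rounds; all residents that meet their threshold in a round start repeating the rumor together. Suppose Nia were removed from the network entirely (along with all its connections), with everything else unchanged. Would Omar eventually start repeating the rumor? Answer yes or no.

yes

With Nia removed:
Round 1 — Ivy starts repeating the rumor (initial).
Round 2 — checking thresholds:
  Eli: 1 of 2 neighbours < 2, below threshold.
  Omar: 1 of 2 neighbours ≥ 1, starts repeating the rumor.
Round 3 — no new spreads; cascade stops.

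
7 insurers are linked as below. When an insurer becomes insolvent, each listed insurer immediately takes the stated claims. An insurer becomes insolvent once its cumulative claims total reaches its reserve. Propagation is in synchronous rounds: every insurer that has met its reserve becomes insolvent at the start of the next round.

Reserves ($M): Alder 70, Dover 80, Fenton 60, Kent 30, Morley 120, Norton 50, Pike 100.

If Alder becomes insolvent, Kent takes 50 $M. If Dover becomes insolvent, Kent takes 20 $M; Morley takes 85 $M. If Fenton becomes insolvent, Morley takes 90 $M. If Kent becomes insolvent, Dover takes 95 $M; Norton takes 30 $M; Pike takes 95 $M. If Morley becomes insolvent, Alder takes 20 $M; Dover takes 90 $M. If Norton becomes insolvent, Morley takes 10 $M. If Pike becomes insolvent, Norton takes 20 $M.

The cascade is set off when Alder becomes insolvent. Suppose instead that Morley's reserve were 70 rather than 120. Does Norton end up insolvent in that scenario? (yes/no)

With Morley's reserve at 70:
Round 1 — Alder becomes insolvent (initial).
  Kent: +50 → 50 ≥ 30
Round 2 — Kent becomes insolvent.
  Dover: +95 → 95 ≥ 80
  Norton: +30 → 30 < 50
  Pike: +95 → 95 < 100
Round 3 — Dover becomes insolvent.
  Morley: +85 → 85 ≥ 70
Round 4 — Morley becomes insolvent.
No further insolvencies.

no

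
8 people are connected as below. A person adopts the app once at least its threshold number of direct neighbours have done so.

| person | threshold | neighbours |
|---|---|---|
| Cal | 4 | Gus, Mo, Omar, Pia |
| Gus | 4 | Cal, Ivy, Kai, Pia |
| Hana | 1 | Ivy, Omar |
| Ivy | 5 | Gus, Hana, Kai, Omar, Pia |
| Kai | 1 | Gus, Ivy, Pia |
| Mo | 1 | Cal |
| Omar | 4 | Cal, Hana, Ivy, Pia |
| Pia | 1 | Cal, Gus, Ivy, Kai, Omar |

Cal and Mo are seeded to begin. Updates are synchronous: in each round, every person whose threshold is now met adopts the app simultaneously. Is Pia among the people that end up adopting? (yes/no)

yes

Round 1 — Cal, Mo adopt the app (initial).
Round 2 — checking thresholds:
  Gus: 1 of 4 neighbours < 4, below threshold.
  Omar: 1 of 4 neighbours < 4, below threshold.
  Pia: 1 of 5 neighbours ≥ 1, adopts the app.
Round 3 — checking thresholds:
  Gus: 2 of 4 neighbours < 4, below threshold.
  Ivy: 1 of 5 neighbours < 5, below threshold.
  Kai: 1 of 3 neighbours ≥ 1, adopts the app.
  Omar: 2 of 4 neighbours < 4, below threshold.
Round 4 — no new adoptions; cascade stops.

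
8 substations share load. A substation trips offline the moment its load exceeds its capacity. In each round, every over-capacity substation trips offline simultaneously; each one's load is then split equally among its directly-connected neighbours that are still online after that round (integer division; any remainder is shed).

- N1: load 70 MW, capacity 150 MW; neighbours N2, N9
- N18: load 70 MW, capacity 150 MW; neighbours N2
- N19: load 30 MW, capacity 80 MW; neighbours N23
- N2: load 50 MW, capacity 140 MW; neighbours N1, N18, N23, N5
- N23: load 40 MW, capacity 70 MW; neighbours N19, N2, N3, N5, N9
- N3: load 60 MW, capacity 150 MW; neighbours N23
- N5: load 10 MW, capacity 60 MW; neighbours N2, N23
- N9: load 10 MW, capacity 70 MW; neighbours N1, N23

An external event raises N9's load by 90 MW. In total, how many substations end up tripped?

2

Round 1 — N9 at 100 > 70. N9 trips offline.
  N9 sheds 100 MW to N1, N23: 50 each.
    N1: 70+50 = 120 ≤ 150
    N23: 40+50 = 90 > 70
Round 2 — N23 trips offline.
  N23 sheds 90 MW to N19, N2, N3, N5: 22 each (2 lost).
    N19: 30+22 = 52 ≤ 80
    N2: 50+22 = 72 ≤ 140
    N3: 60+22 = 82 ≤ 150
    N5: 10+22 = 32 ≤ 60
No further trips.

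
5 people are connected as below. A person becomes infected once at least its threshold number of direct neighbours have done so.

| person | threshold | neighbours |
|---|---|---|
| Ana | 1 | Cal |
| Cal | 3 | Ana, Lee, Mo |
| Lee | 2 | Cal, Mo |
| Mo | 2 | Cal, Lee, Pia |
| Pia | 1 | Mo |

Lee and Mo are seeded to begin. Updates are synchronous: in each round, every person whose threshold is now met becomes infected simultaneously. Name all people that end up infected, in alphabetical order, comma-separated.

Lee, Mo, Pia

Round 1 — Lee, Mo become infected (initial).
Round 2 — checking thresholds:
  Cal: 2 of 3 neighbours < 3, below threshold.
  Pia: 1 of 1 neighbours ≥ 1, becomes infected.
Round 3 — no new infections; cascade stops.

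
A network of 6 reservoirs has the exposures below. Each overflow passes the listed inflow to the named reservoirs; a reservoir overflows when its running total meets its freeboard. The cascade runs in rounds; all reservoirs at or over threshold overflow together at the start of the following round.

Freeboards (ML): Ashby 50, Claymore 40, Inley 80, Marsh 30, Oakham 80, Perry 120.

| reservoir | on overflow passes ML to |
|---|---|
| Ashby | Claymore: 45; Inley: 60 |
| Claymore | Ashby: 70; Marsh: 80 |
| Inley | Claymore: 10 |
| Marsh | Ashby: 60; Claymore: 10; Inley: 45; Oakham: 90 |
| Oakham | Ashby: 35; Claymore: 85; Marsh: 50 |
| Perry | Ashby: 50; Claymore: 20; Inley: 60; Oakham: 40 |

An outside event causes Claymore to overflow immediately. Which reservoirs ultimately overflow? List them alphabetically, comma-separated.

Round 1 — Claymore overflows (initial).
  Ashby: +70 → 70 ≥ 50
  Marsh: +80 → 80 ≥ 30
Round 2 — Ashby, Marsh overflow.
  Inley: +60+45 → 105 ≥ 80
  Oakham: +90 → 90 ≥ 80
Round 3 — Inley, Oakham overflow.
No further overflows.

Ashby, Claymore, Inley, Marsh, Oakham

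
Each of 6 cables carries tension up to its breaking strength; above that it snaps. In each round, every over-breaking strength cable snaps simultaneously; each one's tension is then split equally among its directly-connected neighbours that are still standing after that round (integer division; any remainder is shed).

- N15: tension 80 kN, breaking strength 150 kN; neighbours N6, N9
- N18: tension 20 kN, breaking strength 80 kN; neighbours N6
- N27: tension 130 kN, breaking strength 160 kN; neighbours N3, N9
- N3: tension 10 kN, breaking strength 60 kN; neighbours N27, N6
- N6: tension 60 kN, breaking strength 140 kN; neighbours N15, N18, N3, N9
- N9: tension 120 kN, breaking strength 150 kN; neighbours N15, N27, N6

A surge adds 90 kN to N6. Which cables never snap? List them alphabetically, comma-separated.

Round 1 — N6 at 150 > 140. N6 snaps.
  N6 sheds 150 kN to N15, N18, N3, N9: 37 each (2 lost).
    N15: 80+37 = 117 ≤ 150
    N18: 20+37 = 57 ≤ 80
    N3: 10+37 = 47 ≤ 60
    N9: 120+37 = 157 > 150
Round 2 — N9 snaps.
  N9 sheds 157 kN to N15, N27: 78 each (1 lost).
    N15: 117+78 = 195 > 150
    N27: 130+78 = 208 > 160
Round 3 — N15, N27 snap.
  N15 sheds 195 kN: no online neighbours, lost.
  N27 sheds 208 kN to N3: 208 each.
    N3: 47+208 = 255 > 60
Round 4 — N3 snaps.
  N3 sheds 255 kN: no online neighbours, lost.
No further breaks.

N18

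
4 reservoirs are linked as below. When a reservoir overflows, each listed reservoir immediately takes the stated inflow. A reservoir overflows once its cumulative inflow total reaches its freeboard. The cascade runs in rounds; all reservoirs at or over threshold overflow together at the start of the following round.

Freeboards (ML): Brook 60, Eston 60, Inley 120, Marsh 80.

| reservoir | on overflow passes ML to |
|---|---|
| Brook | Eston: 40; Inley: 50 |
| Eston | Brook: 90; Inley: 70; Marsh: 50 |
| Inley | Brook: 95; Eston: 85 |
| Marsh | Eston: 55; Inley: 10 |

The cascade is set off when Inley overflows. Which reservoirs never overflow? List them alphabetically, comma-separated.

Marsh

Round 1 — Inley overflows (initial).
  Brook: +95 → 95 ≥ 60
  Eston: +85 → 85 ≥ 60
Round 2 — Brook, Eston overflow.
  Marsh: +50 → 50 < 80
No further overflows.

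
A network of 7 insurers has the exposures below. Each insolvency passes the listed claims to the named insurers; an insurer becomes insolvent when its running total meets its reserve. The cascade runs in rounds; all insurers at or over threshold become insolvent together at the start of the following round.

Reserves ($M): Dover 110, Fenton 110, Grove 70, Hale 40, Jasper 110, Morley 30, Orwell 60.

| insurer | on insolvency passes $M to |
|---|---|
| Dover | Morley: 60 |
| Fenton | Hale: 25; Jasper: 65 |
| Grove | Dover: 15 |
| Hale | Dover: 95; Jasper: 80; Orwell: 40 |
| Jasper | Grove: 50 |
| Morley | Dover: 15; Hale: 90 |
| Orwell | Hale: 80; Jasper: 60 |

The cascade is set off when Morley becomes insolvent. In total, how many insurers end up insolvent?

3

Round 1 — Morley becomes insolvent (initial).
  Dover: +15 → 15 < 110
  Hale: +90 → 90 ≥ 40
Round 2 — Hale becomes insolvent.
  Dover: +95 → 110 ≥ 110
  Jasper: +80 → 80 < 110
  Orwell: +40 → 40 < 60
Round 3 — Dover becomes insolvent.
No further insolvencies.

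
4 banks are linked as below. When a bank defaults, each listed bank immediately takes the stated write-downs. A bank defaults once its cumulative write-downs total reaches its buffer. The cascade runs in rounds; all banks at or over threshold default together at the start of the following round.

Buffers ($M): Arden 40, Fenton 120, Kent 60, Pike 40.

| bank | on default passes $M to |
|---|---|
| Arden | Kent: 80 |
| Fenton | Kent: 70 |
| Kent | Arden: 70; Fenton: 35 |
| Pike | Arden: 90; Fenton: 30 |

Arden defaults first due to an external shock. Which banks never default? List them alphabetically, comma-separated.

Round 1 — Arden defaults (initial).
  Kent: +80 → 80 ≥ 60
Round 2 — Kent defaults.
  Fenton: +35 → 35 < 120
No further defaults.

Fenton, Pike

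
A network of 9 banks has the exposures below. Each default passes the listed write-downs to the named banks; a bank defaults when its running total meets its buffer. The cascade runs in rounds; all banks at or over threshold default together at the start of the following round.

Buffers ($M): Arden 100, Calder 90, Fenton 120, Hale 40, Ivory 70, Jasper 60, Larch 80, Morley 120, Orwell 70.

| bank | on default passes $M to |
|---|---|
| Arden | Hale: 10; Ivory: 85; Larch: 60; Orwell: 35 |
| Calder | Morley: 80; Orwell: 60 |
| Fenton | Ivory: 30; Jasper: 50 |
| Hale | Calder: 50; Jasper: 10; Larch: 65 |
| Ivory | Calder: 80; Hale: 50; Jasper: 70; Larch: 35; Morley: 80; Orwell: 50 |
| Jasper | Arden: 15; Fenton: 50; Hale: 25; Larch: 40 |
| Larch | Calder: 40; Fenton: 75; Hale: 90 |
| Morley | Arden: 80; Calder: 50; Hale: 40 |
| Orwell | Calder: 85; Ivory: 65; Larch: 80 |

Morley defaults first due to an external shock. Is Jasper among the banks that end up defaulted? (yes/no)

no

Round 1 — Morley defaults (initial).
  Arden: +80 → 80 < 100
  Calder: +50 → 50 < 90
  Hale: +40 → 40 ≥ 40
Round 2 — Hale defaults.
  Calder: +50 → 100 ≥ 90
  Jasper: +10 → 10 < 60
  Larch: +65 → 65 < 80
Round 3 — Calder defaults.
  Orwell: +60 → 60 < 70
No further defaults.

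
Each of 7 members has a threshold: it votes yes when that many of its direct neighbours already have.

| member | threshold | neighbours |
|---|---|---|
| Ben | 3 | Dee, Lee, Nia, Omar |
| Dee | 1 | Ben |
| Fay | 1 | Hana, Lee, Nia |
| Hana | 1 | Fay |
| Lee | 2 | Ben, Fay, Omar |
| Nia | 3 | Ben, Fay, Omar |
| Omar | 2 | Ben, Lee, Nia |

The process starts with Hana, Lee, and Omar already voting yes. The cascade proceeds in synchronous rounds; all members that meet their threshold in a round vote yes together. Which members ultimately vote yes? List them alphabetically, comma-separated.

Round 1 — Hana, Lee, Omar vote yes (initial).
Round 2 — checking thresholds:
  Ben: 2 of 4 neighbours < 3, holds.
  Fay: 2 of 3 neighbours ≥ 1, votes yes.
  Nia: 1 of 3 neighbours < 3, holds.
Round 3 — no new yes votes; cascade stops.

Fay, Hana, Lee, Omar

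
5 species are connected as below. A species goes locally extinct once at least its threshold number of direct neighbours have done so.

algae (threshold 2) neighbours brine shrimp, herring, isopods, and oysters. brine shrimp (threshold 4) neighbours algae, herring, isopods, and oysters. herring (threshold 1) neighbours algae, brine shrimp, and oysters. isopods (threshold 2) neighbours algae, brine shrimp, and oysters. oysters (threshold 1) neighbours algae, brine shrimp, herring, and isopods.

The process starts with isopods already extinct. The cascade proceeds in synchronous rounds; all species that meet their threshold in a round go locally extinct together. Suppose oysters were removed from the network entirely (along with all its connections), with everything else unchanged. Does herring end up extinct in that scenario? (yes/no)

With oysters removed:
Round 1 — isopods goes locally extinct (initial).
Round 2 — no new extinctions; cascade stops.

no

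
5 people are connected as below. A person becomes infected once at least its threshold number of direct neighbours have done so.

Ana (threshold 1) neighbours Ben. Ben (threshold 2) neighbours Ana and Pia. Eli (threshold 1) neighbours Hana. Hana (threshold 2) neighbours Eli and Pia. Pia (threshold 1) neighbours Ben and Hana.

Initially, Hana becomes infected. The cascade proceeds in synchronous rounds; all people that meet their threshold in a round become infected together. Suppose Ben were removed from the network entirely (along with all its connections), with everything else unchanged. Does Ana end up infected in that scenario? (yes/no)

With Ben removed:
Round 1 — Hana becomes infected (initial).
Round 2 — checking thresholds:
  Eli: 1 of 1 neighbours ≥ 1, becomes infected.
  Pia: 1 of 1 neighbours ≥ 1, becomes infected.
Round 3 — no new infections; cascade stops.

no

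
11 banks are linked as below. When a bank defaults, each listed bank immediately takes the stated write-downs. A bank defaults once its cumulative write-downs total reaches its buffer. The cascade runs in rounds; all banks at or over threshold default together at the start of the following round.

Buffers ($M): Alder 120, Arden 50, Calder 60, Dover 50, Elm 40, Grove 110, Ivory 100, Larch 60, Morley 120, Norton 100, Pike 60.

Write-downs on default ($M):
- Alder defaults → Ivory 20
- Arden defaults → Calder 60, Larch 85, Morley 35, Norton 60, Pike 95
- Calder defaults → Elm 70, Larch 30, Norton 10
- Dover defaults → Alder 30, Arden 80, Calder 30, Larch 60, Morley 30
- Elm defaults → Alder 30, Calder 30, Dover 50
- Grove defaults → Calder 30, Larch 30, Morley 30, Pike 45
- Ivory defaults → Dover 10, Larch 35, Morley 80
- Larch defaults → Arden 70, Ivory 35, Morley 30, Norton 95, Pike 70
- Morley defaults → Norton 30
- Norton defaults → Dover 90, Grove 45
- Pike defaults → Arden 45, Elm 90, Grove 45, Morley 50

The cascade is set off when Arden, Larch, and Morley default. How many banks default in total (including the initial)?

8

Round 1 — Arden, Larch, Morley default (initial).
  Calder: +60 → 60 ≥ 60
  Ivory: +35 → 35 < 100
  Norton: +60+95+30 → 185 ≥ 100
  Pike: +95+70 → 165 ≥ 60
Round 2 — Calder, Norton, Pike default.
  Dover: +90 → 90 ≥ 50
  Elm: +70+90 → 160 ≥ 40
  Grove: +45+45 → 90 < 110
Round 3 — Dover, Elm default.
  Alder: +30+30 → 60 < 120
No further defaults.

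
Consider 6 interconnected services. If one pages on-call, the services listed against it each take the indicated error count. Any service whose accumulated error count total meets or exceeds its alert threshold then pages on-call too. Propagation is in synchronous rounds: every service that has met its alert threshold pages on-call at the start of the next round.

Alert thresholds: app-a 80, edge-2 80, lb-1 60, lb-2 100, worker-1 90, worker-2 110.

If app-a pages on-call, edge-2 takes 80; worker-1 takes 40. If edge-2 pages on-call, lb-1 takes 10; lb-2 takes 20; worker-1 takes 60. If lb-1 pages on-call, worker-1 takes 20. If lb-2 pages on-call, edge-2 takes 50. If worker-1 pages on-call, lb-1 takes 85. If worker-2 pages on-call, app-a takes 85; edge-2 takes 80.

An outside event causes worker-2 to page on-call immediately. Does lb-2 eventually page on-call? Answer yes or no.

Round 1 — worker-2 pages on-call (initial).
  app-a: +85 → 85 ≥ 80
  edge-2: +80 → 80 ≥ 80
Round 2 — app-a, edge-2 page on-call.
  lb-1: +10 → 10 < 60
  lb-2: +20 → 20 < 100
  worker-1: +40+60 → 100 ≥ 90
Round 3 — worker-1 pages on-call.
  lb-1: +85 → 95 ≥ 60
Round 4 — lb-1 pages on-call.
No further pages.

no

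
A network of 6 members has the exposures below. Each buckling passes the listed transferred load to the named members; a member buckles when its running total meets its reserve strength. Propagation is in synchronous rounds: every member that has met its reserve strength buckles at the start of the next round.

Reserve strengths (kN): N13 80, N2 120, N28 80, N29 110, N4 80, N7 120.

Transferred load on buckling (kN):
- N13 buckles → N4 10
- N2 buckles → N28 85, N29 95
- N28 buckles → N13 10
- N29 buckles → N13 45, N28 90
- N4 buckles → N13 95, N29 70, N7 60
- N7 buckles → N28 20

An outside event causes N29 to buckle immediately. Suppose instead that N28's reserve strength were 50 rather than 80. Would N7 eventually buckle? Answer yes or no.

With N28's reserve strength at 50:
Round 1 — N29 buckles (initial).
  N13: +45 → 45 < 80
  N28: +90 → 90 ≥ 50
Round 2 — N28 buckles.
  N13: +10 → 55 < 80
No further bucklings.

no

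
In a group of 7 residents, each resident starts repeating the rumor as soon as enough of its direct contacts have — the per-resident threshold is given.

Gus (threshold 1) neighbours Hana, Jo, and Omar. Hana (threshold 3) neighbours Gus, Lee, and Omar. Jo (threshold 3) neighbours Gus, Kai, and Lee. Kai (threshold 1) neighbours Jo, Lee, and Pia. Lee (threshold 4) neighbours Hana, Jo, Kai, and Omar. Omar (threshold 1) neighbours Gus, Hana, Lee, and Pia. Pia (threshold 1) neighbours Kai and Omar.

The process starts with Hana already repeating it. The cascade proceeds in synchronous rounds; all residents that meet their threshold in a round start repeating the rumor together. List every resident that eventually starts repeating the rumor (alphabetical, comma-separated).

Gus, Hana, Kai, Omar, Pia

Round 1 — Hana starts repeating the rumor (initial).
Round 2 — checking thresholds:
  Gus: 1 of 3 neighbours ≥ 1, starts repeating the rumor.
  Lee: 1 of 4 neighbours < 4, below threshold.
  Omar: 1 of 4 neighbours ≥ 1, starts repeating the rumor.
Round 3 — checking thresholds:
  Jo: 1 of 3 neighbours < 3, below threshold.
  Lee: 2 of 4 neighbours < 4, below threshold.
  Pia: 1 of 2 neighbours ≥ 1, starts repeating the rumor.
Round 4 — checking thresholds:
  Jo: 1 of 3 neighbours < 3, below threshold.
  Kai: 1 of 3 neighbours ≥ 1, starts repeating the rumor.
  Lee: 2 of 4 neighbours < 4, below threshold.
Round 5 — no new spreads; cascade stops.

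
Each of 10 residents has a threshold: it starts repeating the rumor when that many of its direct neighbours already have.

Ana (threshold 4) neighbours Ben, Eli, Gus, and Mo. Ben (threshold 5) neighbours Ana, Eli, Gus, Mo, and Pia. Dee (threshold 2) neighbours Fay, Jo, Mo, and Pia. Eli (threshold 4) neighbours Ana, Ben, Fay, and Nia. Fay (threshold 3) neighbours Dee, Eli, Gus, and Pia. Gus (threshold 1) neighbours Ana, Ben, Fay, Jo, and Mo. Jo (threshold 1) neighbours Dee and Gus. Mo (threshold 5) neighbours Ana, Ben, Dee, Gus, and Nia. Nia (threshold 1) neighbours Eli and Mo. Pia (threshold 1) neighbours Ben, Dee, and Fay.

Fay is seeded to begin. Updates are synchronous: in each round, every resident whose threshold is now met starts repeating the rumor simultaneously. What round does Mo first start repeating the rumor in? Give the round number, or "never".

Round 1 — Fay starts repeating the rumor (initial).
Round 2 — checking thresholds:
  Dee: 1 of 4 neighbours < 2, below threshold.
  Eli: 1 of 4 neighbours < 4, below threshold.
  Gus: 1 of 5 neighbours ≥ 1, starts repeating the rumor.
  Pia: 1 of 3 neighbours ≥ 1, starts repeating the rumor.
Round 3 — checking thresholds:
  Ana: 1 of 4 neighbours < 4, below threshold.
  Ben: 2 of 5 neighbours < 5, below threshold.
  Dee: 2 of 4 neighbours ≥ 2, starts repeating the rumor.
  Eli: 1 of 4 neighbours < 4, below threshold.
  Jo: 1 of 2 neighbours ≥ 1, starts repeating the rumor.
  Mo: 1 of 5 neighbours < 5, below threshold.
Round 4 — no new spreads; cascade stops.

never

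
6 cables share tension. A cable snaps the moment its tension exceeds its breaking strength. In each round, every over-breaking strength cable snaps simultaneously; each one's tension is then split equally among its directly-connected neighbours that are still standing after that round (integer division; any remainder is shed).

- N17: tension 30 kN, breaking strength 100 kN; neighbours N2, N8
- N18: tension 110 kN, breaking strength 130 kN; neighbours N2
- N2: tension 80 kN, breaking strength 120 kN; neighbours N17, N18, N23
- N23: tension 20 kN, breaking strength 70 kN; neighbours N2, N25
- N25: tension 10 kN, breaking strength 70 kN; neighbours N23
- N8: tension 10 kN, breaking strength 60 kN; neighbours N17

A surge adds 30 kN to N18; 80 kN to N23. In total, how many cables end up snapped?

5

Round 1 — N18 at 140 > 130; N23 at 100 > 70. N18, N23 snap.
  N18 sheds 140 kN to N2: 140 each.
    N2: 80+140 = 220 > 120
  N23 sheds 100 kN to N2, N25: 50 each.
    N2: 220+50 = 270 > 120
    N25: 10+50 = 60 ≤ 70
Round 2 — N2 snaps.
  N2 sheds 270 kN to N17: 270 each.
    N17: 30+270 = 300 > 100
Round 3 — N17 snaps.
  N17 sheds 300 kN to N8: 300 each.
    N8: 10+300 = 310 > 60
Round 4 — N8 snaps.
  N8 sheds 310 kN: no online neighbours, lost.
No further breaks.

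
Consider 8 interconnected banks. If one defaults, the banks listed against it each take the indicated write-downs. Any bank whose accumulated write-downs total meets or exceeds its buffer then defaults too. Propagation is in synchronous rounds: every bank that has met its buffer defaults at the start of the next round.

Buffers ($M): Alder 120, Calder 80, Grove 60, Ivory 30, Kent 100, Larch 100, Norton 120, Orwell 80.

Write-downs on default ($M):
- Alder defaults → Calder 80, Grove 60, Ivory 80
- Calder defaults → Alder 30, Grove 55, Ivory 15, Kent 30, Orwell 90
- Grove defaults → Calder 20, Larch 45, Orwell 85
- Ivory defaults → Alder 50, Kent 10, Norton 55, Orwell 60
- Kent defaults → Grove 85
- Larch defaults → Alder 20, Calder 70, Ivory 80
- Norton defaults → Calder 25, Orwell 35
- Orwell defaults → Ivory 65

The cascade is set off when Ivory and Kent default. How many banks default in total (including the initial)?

Round 1 — Ivory, Kent default (initial).
  Alder: +50 → 50 < 120
  Grove: +85 → 85 ≥ 60
  Norton: +55 → 55 < 120
  Orwell: +60 → 60 < 80
Round 2 — Grove defaults.
  Calder: +20 → 20 < 80
  Larch: +45 → 45 < 100
  Orwell: +85 → 145 ≥ 80
Round 3 — Orwell defaults.
No further defaults.

4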